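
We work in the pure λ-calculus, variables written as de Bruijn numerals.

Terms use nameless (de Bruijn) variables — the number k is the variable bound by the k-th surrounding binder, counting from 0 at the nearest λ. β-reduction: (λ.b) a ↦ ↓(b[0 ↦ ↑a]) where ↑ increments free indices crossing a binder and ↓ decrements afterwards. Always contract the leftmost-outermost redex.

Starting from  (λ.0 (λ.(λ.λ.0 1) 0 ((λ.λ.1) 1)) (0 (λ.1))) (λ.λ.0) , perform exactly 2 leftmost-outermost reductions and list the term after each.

  start: (λ.0 (λ.(λ.λ.0 1) 0 ((λ.λ.1) 1)) (0 (λ.1))) (λ.λ.0)
  step 1: (λ.λ.0) (λ.(λ.λ.0 1) 0 ((λ.λ.1) (λ.λ.0))) ((λ.λ.0) (λ.λ.λ.0))
  step 2: (λ.0) ((λ.λ.0) (λ.λ.λ.0))

Answer: after 2 steps: (λ.0) ((λ.λ.0) (λ.λ.λ.0))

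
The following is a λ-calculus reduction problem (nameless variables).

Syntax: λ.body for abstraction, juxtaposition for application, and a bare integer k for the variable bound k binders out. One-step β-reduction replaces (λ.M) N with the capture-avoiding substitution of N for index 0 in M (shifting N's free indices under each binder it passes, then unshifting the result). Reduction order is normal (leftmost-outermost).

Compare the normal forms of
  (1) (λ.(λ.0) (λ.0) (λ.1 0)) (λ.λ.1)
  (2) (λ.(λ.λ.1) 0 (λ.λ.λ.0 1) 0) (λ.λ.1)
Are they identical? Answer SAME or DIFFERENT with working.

Term A:
  start: (λ.(λ.0) (λ.0) (λ.1 0)) (λ.λ.1)
  →1  (λ.0) (λ.0) (λ.(λ.λ.1) 0)
  →2  (λ.0) (λ.(λ.λ.1) 0)
  →3  λ.(λ.λ.1) 0
  →4  λ.λ.1

Term B:
  start: (λ.(λ.λ.1) 0 (λ.λ.λ.0 1) 0) (λ.λ.1)
  →1  (λ.λ.1) (λ.λ.1) (λ.λ.λ.0 1) (λ.λ.1)
  →2  (λ.λ.λ.1) (λ.λ.λ.0 1) (λ.λ.1)
  →3  (λ.λ.1) (λ.λ.1)
  →4  λ.λ.λ.1

Answer: DIFFERENT — A ⇓ λ.λ.1, B ⇓ λ.λ.λ.1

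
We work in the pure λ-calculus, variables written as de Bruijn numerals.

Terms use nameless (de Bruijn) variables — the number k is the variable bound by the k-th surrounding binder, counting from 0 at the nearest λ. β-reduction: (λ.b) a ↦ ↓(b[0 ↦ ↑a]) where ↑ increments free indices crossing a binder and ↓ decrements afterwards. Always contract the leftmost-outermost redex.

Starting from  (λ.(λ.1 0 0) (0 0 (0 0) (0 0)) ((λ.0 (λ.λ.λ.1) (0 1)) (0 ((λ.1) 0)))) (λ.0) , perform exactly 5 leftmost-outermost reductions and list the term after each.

Answer: after 5 steps: (λ.0) (λ.0) ((λ.0) (λ.0)) ((λ.0) (λ.0) ((λ.0) (λ.0)) ((λ.0) (λ.0))) ((λ.0 (λ.λ.λ.1) (0 (λ.0))) ((λ.0) ((λ.λ.0) (λ.0))))

Derivation:
  start: (λ.(λ.1 0 0) (0 0 (0 0) (0 0)) ((λ.0 (λ.λ.λ.1) (0 1)) (0 ((λ.1) 0)))) (λ.0)
  step 1: (λ.(λ.0) 0 0) ((λ.0) (λ.0) ((λ.0) (λ.0)) ((λ.0) (λ.0))) ((λ.0 (λ.λ.λ.1) (0 (λ.0))) ((λ.0) ((λ.λ.0) (λ.0))))
  step 2: (λ.0) ((λ.0) (λ.0) ((λ.0) (λ.0)) ((λ.0) (λ.0))) ((λ.0) (λ.0) ((λ.0) (λ.0)) ((λ.0) (λ.0))) ((λ.0 (λ.λ.λ.1) (0 (λ.0))) ((λ.0) ((λ.λ.0) (λ.0))))
  step 3: (λ.0) (λ.0) ((λ.0) (λ.0)) ((λ.0) (λ.0)) ((λ.0) (λ.0) ((λ.0) (λ.0)) ((λ.0) (λ.0))) ((λ.0 (λ.λ.λ.1) (0 (λ.0))) ((λ.0) ((λ.λ.0) (λ.0))))
  step 4: (λ.0) ((λ.0) (λ.0)) ((λ.0) (λ.0)) ((λ.0) (λ.0) ((λ.0) (λ.0)) ((λ.0) (λ.0))) ((λ.0 (λ.λ.λ.1) (0 (λ.0))) ((λ.0) ((λ.λ.0) (λ.0))))
  step 5: (λ.0) (λ.0) ((λ.0) (λ.0)) ((λ.0) (λ.0) ((λ.0) (λ.0)) ((λ.0) (λ.0))) ((λ.0 (λ.λ.λ.1) (0 (λ.0))) ((λ.0) ((λ.λ.0) (λ.0))))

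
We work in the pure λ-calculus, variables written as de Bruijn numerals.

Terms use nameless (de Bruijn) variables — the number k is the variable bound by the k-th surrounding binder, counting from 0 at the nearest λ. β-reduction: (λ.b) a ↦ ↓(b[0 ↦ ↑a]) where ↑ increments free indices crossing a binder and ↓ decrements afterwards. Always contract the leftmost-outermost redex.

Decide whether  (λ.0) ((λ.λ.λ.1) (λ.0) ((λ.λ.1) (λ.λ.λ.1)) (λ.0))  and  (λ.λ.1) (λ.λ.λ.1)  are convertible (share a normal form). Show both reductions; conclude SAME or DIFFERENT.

Answer: SAME — A ⇓ λ.λ.λ.λ.1, B ⇓ λ.λ.λ.λ.1

Derivation:
Term A:
  start: (λ.0) ((λ.λ.λ.1) (λ.0) ((λ.λ.1) (λ.λ.λ.1)) (λ.0))
  step 1: (λ.λ.λ.1) (λ.0) ((λ.λ.1) (λ.λ.λ.1)) (λ.0)
  step 2: (λ.λ.1) ((λ.λ.1) (λ.λ.λ.1)) (λ.0)
  step 3: (λ.(λ.λ.1) (λ.λ.λ.1)) (λ.0)
  step 4: (λ.λ.1) (λ.λ.λ.1)
  step 5: λ.λ.λ.λ.1

Term B:
  start: (λ.λ.1) (λ.λ.λ.1)
  step 1: λ.λ.λ.λ.1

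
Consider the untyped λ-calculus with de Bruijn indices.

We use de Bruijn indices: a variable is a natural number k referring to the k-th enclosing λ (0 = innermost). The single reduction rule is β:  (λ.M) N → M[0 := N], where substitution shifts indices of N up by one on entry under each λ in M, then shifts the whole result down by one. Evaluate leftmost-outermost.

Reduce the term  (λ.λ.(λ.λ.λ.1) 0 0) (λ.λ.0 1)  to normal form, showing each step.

  start: (λ.λ.(λ.λ.λ.1) 0 0) (λ.λ.0 1)
  step 1: λ.(λ.λ.λ.1) 0 0
  step 2: λ.(λ.λ.1) 0
  step 3: λ.λ.1

Answer: normal form = λ.λ.1  (in 3 steps)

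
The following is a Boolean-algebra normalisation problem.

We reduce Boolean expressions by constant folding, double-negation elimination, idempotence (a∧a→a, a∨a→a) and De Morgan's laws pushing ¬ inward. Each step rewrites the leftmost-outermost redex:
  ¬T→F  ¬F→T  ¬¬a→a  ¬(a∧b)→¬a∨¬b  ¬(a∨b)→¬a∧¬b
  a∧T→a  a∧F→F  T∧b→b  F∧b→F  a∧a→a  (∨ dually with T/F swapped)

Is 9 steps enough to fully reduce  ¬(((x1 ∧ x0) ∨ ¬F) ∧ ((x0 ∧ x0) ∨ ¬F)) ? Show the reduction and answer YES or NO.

Answer: NO — after 9 steps the term is ¬x0 ∧ ¬¬F, not yet normal

Derivation:
  start: ¬(((x1 ∧ x0) ∨ ¬F) ∧ ((x0 ∧ x0) ∨ ¬F))
  [1] ¬((x1 ∧ x0) ∨ ¬F) ∨ ¬((x0 ∧ x0) ∨ ¬F)
  [2] (¬(x1 ∧ x0) ∧ ¬¬F) ∨ ¬((x0 ∧ x0) ∨ ¬F)
  [3] ((¬x1 ∨ ¬x0) ∧ ¬¬F) ∨ ¬((x0 ∧ x0) ∨ ¬F)
  [4] ((¬x1 ∨ ¬x0) ∧ F) ∨ ¬((x0 ∧ x0) ∨ ¬F)
  [5] F ∨ ¬((x0 ∧ x0) ∨ ¬F)
  [6] ¬((x0 ∧ x0) ∨ ¬F)
  [7] ¬(x0 ∧ x0) ∧ ¬¬F
  [8] (¬x0 ∨ ¬x0) ∧ ¬¬F
  [9] ¬x0 ∧ ¬¬F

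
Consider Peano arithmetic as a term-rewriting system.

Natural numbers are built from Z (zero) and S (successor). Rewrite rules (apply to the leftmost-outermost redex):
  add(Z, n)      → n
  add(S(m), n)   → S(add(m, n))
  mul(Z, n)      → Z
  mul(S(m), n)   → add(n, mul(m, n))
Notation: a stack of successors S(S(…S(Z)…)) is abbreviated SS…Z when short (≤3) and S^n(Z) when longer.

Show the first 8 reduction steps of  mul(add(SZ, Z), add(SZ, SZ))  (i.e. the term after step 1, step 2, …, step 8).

  start: mul(add(SZ, Z), add(SZ, SZ))
  step 1: mul(S(add(Z, Z)), add(SZ, SZ))
  step 2: add(add(SZ, SZ), mul(add(Z, Z), add(SZ, SZ)))
  step 3: add(S(add(Z, SZ)), mul(add(Z, Z), add(SZ, SZ)))
  step 4: S(add(add(Z, SZ), mul(add(Z, Z), add(SZ, SZ))))
  step 5: S(add(SZ, mul(add(Z, Z), add(SZ, SZ))))
  step 6: S(S(add(Z, mul(add(Z, Z), add(SZ, SZ)))))
  step 7: S(S(mul(add(Z, Z), add(SZ, SZ))))
  step 8: S(S(mul(Z, add(SZ, SZ))))

Answer: after 8 steps: S(S(mul(Z, add(SZ, SZ))))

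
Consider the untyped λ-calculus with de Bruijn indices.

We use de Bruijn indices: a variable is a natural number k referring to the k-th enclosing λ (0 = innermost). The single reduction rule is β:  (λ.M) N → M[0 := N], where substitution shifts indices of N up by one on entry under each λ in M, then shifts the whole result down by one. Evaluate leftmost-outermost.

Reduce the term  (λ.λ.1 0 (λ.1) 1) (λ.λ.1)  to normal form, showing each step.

  start: (λ.λ.1 0 (λ.1) 1) (λ.λ.1)
  →1  λ.(λ.λ.1) 0 (λ.1) (λ.λ.1)
  →2  λ.(λ.1) (λ.1) (λ.λ.1)
  →3  λ.0 (λ.λ.1)

Answer: normal form = λ.0 (λ.λ.1)  (in 3 steps)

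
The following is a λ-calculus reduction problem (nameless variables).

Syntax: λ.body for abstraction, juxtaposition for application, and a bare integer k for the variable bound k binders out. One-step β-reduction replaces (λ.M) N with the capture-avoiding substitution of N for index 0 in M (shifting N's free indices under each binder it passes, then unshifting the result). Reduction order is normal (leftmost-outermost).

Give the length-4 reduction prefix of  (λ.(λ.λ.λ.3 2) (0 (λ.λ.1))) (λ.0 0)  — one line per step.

  start: (λ.(λ.λ.λ.3 2) (0 (λ.λ.1))) (λ.0 0)
  step 1: (λ.λ.λ.(λ.0 0) 2) ((λ.0 0) (λ.λ.1))
  step 2: λ.λ.(λ.0 0) ((λ.0 0) (λ.λ.1))
  step 3: λ.λ.(λ.0 0) (λ.λ.1) ((λ.0 0) (λ.λ.1))
  step 4: λ.λ.(λ.λ.1) (λ.λ.1) ((λ.0 0) (λ.λ.1))

Answer: after 4 steps: λ.λ.(λ.λ.1) (λ.λ.1) ((λ.0 0) (λ.λ.1))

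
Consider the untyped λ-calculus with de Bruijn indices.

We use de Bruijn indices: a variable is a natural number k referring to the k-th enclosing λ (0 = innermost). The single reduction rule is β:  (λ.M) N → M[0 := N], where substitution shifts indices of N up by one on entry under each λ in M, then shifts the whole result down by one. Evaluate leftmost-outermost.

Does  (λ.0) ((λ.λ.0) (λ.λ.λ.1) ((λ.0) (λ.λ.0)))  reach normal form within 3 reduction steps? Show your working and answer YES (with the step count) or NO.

  start: (λ.0) ((λ.λ.0) (λ.λ.λ.1) ((λ.0) (λ.λ.0)))
  [1] (λ.λ.0) (λ.λ.λ.1) ((λ.0) (λ.λ.0))
  [2] (λ.0) ((λ.0) (λ.λ.0))
  [3] (λ.0) (λ.λ.0)

Answer: NO — after 3 steps the term is (λ.0) (λ.λ.0), not yet normal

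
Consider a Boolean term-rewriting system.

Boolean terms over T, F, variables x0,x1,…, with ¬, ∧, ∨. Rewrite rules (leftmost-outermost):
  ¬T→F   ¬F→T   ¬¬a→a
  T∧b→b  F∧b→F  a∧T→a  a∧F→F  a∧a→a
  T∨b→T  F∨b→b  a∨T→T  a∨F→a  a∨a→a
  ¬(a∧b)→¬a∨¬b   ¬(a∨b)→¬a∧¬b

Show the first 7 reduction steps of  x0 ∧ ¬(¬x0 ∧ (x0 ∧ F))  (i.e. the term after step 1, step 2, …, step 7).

  start: x0 ∧ ¬(¬x0 ∧ (x0 ∧ F))
  step 1: x0 ∧ (¬¬x0 ∨ ¬(x0 ∧ F))
  step 2: x0 ∧ (x0 ∨ ¬(x0 ∧ F))
  step 3: x0 ∧ (x0 ∨ (¬x0 ∨ ¬F))
  step 4: x0 ∧ (x0 ∨ (¬x0 ∨ T))
  step 5: x0 ∧ (x0 ∨ T)
  step 6: x0 ∧ T
  step 7: x0

Answer: after 7 steps: x0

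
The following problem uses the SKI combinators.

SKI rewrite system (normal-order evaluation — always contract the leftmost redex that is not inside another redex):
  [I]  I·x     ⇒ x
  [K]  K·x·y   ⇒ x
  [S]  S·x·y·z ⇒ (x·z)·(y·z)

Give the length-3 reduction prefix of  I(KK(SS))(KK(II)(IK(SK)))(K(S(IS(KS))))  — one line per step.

  start: I(KK(SS))(KK(II)(IK(SK)))(K(S(IS(KS))))
  step 1: KK(SS)(KK(II)(IK(SK)))(K(S(IS(KS))))
  step 2: K(KK(II)(IK(SK)))(K(S(IS(KS))))
  step 3: KK(II)(IK(SK))

Answer: after 3 steps: KK(II)(IK(SK))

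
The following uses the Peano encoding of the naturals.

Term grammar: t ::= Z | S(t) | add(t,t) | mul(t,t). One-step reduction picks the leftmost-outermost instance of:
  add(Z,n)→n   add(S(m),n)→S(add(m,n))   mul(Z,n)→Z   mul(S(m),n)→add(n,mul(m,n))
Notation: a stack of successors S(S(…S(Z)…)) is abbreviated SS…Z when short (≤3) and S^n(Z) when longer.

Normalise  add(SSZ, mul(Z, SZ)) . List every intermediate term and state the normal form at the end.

  start: add(SSZ, mul(Z, SZ))
  step 1: S(add(SZ, mul(Z, SZ)))
  step 2: S(S(add(Z, mul(Z, SZ))))
  step 3: S(S(mul(Z, SZ)))
  step 4: SSZ

Answer: normal form = SSZ  (in 4 steps)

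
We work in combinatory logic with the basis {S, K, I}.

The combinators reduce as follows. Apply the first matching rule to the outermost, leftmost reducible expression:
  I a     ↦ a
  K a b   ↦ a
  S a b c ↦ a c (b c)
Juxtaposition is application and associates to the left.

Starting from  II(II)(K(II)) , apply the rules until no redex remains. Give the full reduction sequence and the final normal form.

Answer: normal form = KI  (in 5 steps)

Working:
  start: II(II)(K(II))
  →1  I(II)(K(II))
  →2  II(K(II))
  →3  I(K(II))
  →4  K(II)
  →5  KI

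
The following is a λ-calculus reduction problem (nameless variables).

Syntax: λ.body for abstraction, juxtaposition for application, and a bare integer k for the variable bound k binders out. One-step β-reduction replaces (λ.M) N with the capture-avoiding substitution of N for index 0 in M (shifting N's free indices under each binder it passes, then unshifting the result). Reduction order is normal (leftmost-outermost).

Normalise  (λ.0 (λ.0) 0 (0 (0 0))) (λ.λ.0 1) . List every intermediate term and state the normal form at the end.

  start: (λ.0 (λ.0) 0 (0 (0 0))) (λ.λ.0 1)
  step 1: (λ.λ.0 1) (λ.0) (λ.λ.0 1) ((λ.λ.0 1) ((λ.λ.0 1) (λ.λ.0 1)))
  step 2: (λ.0 (λ.0)) (λ.λ.0 1) ((λ.λ.0 1) ((λ.λ.0 1) (λ.λ.0 1)))
  step 3: (λ.λ.0 1) (λ.0) ((λ.λ.0 1) ((λ.λ.0 1) (λ.λ.0 1)))
  step 4: (λ.0 (λ.0)) ((λ.λ.0 1) ((λ.λ.0 1) (λ.λ.0 1)))
  step 5: (λ.λ.0 1) ((λ.λ.0 1) (λ.λ.0 1)) (λ.0)
  step 6: (λ.0 ((λ.λ.0 1) (λ.λ.0 1))) (λ.0)
  step 7: (λ.0) ((λ.λ.0 1) (λ.λ.0 1))
  step 8: (λ.λ.0 1) (λ.λ.0 1)
  step 9: λ.0 (λ.λ.0 1)

Answer: normal form = λ.0 (λ.λ.0 1)  (in 9 steps)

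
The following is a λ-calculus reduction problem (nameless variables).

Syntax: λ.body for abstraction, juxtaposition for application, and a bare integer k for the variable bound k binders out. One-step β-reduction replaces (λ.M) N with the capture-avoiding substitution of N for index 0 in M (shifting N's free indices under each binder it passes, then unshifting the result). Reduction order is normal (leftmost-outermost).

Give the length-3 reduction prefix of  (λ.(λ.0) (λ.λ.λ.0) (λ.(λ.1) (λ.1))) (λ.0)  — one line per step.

  start: (λ.(λ.0) (λ.λ.λ.0) (λ.(λ.1) (λ.1))) (λ.0)
  step 1: (λ.0) (λ.λ.λ.0) (λ.(λ.1) (λ.1))
  step 2: (λ.λ.λ.0) (λ.(λ.1) (λ.1))
  step 3: λ.λ.0

Answer: after 3 steps: λ.λ.0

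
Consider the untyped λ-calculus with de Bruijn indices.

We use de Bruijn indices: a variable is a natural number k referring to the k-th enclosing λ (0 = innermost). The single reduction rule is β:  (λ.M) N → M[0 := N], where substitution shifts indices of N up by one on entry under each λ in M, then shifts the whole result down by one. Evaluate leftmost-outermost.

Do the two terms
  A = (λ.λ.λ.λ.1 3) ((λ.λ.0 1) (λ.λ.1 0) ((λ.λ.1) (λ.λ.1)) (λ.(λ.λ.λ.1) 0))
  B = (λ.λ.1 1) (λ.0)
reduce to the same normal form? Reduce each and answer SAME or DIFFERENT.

Term A:
  start: (λ.λ.λ.λ.1 3) ((λ.λ.0 1) (λ.λ.1 0) ((λ.λ.1) (λ.λ.1)) (λ.(λ.λ.λ.1) 0))
  →1  λ.λ.λ.1 ((λ.λ.0 1) (λ.λ.1 0) ((λ.λ.1) (λ.λ.1)) (λ.(λ.λ.λ.1) 0))
  →2  λ.λ.λ.1 ((λ.0 (λ.λ.1 0)) ((λ.λ.1) (λ.λ.1)) (λ.(λ.λ.λ.1) 0))
  →3  λ.λ.λ.1 ((λ.λ.1) (λ.λ.1) (λ.λ.1 0) (λ.(λ.λ.λ.1) 0))
  →4  λ.λ.λ.1 ((λ.λ.λ.1) (λ.λ.1 0) (λ.(λ.λ.λ.1) 0))
  →5  λ.λ.λ.1 ((λ.λ.1) (λ.(λ.λ.λ.1) 0))
  →6  λ.λ.λ.1 (λ.λ.(λ.λ.λ.1) 0)
  →7  λ.λ.λ.1 (λ.λ.λ.λ.1)

Term B:
  start: (λ.λ.1 1) (λ.0)
  →1  λ.(λ.0) (λ.0)
  →2  λ.λ.0

Answer: DIFFERENT — A ⇓ λ.λ.λ.1 (λ.λ.λ.λ.1), B ⇓ λ.λ.0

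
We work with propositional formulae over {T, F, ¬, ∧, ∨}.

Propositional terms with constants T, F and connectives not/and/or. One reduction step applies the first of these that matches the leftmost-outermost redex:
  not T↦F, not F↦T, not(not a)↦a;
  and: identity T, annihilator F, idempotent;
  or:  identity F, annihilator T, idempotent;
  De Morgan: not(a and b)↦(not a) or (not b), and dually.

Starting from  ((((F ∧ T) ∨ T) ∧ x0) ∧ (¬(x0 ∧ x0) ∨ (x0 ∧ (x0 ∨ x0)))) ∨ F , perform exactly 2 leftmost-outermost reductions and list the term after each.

Answer: after 2 steps: (T ∧ x0) ∧ (¬(x0 ∧ x0) ∨ (x0 ∧ (x0 ∨ x0)))

Reduction:
  start: ((((F ∧ T) ∨ T) ∧ x0) ∧ (¬(x0 ∧ x0) ∨ (x0 ∧ (x0 ∨ x0)))) ∨ F
  [1] (((F ∧ T) ∨ T) ∧ x0) ∧ (¬(x0 ∧ x0) ∨ (x0 ∧ (x0 ∨ x0)))
  [2] (T ∧ x0) ∧ (¬(x0 ∧ x0) ∨ (x0 ∧ (x0 ∨ x0)))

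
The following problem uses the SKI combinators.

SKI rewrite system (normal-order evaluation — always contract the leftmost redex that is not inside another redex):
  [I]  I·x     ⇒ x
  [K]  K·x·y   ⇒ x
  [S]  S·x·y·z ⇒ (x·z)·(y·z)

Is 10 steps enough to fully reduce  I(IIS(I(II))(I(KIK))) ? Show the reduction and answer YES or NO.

  start: I(IIS(I(II))(I(KIK)))
  →1  IIS(I(II))(I(KIK))
  →2  IS(I(II))(I(KIK))
  →3  S(I(II))(I(KIK))
  →4  S(II)(I(KIK))
  →5  SI(I(KIK))
  →6  SI(KIK)
  →7  SII

Answer: YES — reaches normal form SII in 7 ≤ 10 steps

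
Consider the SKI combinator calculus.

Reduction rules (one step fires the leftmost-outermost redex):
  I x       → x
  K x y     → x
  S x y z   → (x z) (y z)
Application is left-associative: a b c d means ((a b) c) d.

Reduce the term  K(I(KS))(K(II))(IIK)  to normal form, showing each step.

Answer: normal form = S  (in 3 steps)

Working:
  start: K(I(KS))(K(II))(IIK)
  →1  I(KS)(IIK)
  →2  KS(IIK)
  →3  S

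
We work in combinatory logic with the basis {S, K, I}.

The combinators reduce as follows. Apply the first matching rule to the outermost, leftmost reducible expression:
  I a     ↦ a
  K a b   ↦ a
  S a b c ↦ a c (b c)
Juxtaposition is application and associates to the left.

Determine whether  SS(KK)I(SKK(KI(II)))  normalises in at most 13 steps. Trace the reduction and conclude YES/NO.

  start: SS(KK)I(SKK(KI(II)))
  step 1: SI(KKI)(SKK(KI(II)))
  step 2: I(SKK(KI(II)))(KKI(SKK(KI(II))))
  step 3: SKK(KI(II))(KKI(SKK(KI(II))))
  step 4: K(KI(II))(K(KI(II)))(KKI(SKK(KI(II))))
  step 5: KI(II)(KKI(SKK(KI(II))))
  step 6: I(KKI(SKK(KI(II))))
  step 7: KKI(SKK(KI(II)))
  step 8: K(SKK(KI(II)))
  step 9: K(K(KI(II))(K(KI(II))))
  step 10: K(KI(II))
  step 11: KI

Answer: YES — reaches normal form KI in 11 ≤ 13 steps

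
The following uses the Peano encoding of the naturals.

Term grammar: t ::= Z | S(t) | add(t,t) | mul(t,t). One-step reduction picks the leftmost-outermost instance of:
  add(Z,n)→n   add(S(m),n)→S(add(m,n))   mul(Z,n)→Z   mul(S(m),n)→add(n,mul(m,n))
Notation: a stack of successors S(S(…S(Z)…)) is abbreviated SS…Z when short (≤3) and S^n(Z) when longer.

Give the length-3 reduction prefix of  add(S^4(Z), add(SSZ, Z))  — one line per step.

  start: add(S^4(Z), add(SSZ, Z))
  →1  S(add(SSSZ, add(SSZ, Z)))
  →2  S(S(add(SSZ, add(SSZ, Z))))
  →3  S(S(S(add(SZ, add(SSZ, Z)))))

Answer: after 3 steps: S(S(S(add(SZ, add(SSZ, Z)))))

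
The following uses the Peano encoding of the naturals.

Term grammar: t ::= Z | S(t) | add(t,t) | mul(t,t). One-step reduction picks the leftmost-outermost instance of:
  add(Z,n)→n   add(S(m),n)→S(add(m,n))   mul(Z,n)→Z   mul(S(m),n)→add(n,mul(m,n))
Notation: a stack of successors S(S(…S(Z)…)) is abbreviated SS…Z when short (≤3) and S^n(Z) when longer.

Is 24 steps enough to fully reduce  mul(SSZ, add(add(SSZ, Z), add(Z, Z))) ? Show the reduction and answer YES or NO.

  start: mul(SSZ, add(add(SSZ, Z), add(Z, Z)))
  step 1: add(add(add(SSZ, Z), add(Z, Z)), mul(SZ, add(add(SSZ, Z), add(Z, Z))))
  step 2: add(add(S(add(SZ, Z)), add(Z, Z)), mul(SZ, add(add(SSZ, Z), add(Z, Z))))
  step 3: add(S(add(add(SZ, Z), add(Z, Z))), mul(SZ, add(add(SSZ, Z), add(Z, Z))))
  step 4: S(add(add(add(SZ, Z), add(Z, Z)), mul(SZ, add(add(SSZ, Z), add(Z, Z)))))
  step 5: S(add(add(S(add(Z, Z)), add(Z, Z)), mul(SZ, add(add(SSZ, Z), add(Z, Z)))))
  step 6: S(add(S(add(add(Z, Z), add(Z, Z))), mul(SZ, add(add(SSZ, Z), add(Z, Z)))))
  step 7: S(S(add(add(add(Z, Z), add(Z, Z)), mul(SZ, add(add(SSZ, Z), add(Z, Z))))))
  step 8: S(S(add(add(Z, add(Z, Z)), mul(SZ, add(add(SSZ, Z), add(Z, Z))))))
  step 9: S(S(add(add(Z, Z), mul(SZ, add(add(SSZ, Z), add(Z, Z))))))
  step 10: S(S(add(Z, mul(SZ, add(add(SSZ, Z), add(Z, Z))))))
  step 11: S(S(mul(SZ, add(add(SSZ, Z), add(Z, Z)))))
  step 12: S(S(add(add(add(SSZ, Z), add(Z, Z)), mul(Z, add(add(SSZ, Z), add(Z, Z))))))
  step 13: S(S(add(add(S(add(SZ, Z)), add(Z, Z)), mul(Z, add(add(SSZ, Z), add(Z, Z))))))
  step 14: S(S(add(S(add(add(SZ, Z), add(Z, Z))), mul(Z, add(add(SSZ, Z), add(Z, Z))))))
  step 15: S(S(S(add(add(add(SZ, Z), add(Z, Z)), mul(Z, add(add(SSZ, Z), add(Z, Z)))))))
  step 16: S(S(S(add(add(S(add(Z, Z)), add(Z, Z)), mul(Z, add(add(SSZ, Z), add(Z, Z)))))))
  step 17: S(S(S(add(S(add(add(Z, Z), add(Z, Z))), mul(Z, add(add(SSZ, Z), add(Z, Z)))))))
  step 18: S(S(S(S(add(add(add(Z, Z), add(Z, Z)), mul(Z, add(add(SSZ, Z), add(Z, Z))))))))
  step 19: S(S(S(S(add(add(Z, add(Z, Z)), mul(Z, add(add(SSZ, Z), add(Z, Z))))))))
  step 20: S(S(S(S(add(add(Z, Z), mul(Z, add(add(SSZ, Z), add(Z, Z))))))))
  step 21: S(S(S(S(add(Z, mul(Z, add(add(SSZ, Z), add(Z, Z))))))))
  step 22: S(S(S(S(mul(Z, add(add(SSZ, Z), add(Z, Z)))))))
  step 23: S^4(Z)

Answer: YES — reaches normal form S^4(Z) in 23 ≤ 24 steps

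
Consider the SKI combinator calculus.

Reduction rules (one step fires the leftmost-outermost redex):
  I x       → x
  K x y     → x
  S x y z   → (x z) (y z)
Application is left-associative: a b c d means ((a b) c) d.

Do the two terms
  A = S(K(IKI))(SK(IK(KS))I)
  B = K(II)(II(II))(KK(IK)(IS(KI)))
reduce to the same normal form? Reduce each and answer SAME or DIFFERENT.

Answer: DIFFERENT — A ⇓ S(K(KI))I, B ⇓ K(S(KI))

Reduction:
Term A:
  start: S(K(IKI))(SK(IK(KS))I)
  step 1: S(K(KI))(SK(IK(KS))I)
  step 2: S(K(KI))(KI(IK(KS)I))
  step 3: S(K(KI))I

Term B:
  start: K(II)(II(II))(KK(IK)(IS(KI)))
  step 1: II(KK(IK)(IS(KI)))
  step 2: I(KK(IK)(IS(KI)))
  step 3: KK(IK)(IS(KI))
  step 4: K(IS(KI))
  step 5: K(S(KI))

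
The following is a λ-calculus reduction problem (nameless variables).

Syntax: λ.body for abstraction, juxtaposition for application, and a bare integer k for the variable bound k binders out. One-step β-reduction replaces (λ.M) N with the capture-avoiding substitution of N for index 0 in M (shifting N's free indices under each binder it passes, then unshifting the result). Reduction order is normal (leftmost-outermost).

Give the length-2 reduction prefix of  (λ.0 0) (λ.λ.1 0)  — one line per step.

  start: (λ.0 0) (λ.λ.1 0)
  step 1: (λ.λ.1 0) (λ.λ.1 0)
  step 2: λ.(λ.λ.1 0) 0

Answer: after 2 steps: λ.(λ.λ.1 0) 0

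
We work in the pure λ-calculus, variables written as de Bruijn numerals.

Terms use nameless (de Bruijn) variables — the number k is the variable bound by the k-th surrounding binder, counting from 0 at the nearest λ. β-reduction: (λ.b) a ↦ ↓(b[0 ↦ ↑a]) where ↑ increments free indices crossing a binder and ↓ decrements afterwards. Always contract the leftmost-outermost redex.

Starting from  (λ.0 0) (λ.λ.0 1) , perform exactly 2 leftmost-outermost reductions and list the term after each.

  start: (λ.0 0) (λ.λ.0 1)
  step 1: (λ.λ.0 1) (λ.λ.0 1)
  step 2: λ.0 (λ.λ.0 1)

Answer: after 2 steps: λ.0 (λ.λ.0 1)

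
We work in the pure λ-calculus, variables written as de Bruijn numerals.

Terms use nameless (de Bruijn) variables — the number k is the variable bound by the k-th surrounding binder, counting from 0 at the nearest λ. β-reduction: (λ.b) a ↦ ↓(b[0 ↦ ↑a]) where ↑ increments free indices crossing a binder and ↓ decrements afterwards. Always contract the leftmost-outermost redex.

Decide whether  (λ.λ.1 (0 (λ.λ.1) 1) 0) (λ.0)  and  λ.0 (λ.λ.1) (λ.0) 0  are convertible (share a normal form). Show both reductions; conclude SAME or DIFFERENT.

Term A:
  start: (λ.λ.1 (0 (λ.λ.1) 1) 0) (λ.0)
  →1  λ.(λ.0) (0 (λ.λ.1) (λ.0)) 0
  →2  λ.0 (λ.λ.1) (λ.0) 0

Term B:
  start: λ.0 (λ.λ.1) (λ.0) 0

Answer: SAME — A ⇓ λ.0 (λ.λ.1) (λ.0) 0, B ⇓ λ.0 (λ.λ.1) (λ.0) 0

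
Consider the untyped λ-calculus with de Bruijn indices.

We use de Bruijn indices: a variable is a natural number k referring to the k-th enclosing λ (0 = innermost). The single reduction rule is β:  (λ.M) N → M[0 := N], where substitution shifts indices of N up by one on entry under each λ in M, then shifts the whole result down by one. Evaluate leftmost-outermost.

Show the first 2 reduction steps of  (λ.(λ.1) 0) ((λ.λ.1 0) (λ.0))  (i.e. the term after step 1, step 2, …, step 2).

Answer: after 2 steps: (λ.λ.1 0) (λ.0)

Derivation:
  start: (λ.(λ.1) 0) ((λ.λ.1 0) (λ.0))
  →1  (λ.(λ.λ.1 0) (λ.0)) ((λ.λ.1 0) (λ.0))
  →2  (λ.λ.1 0) (λ.0)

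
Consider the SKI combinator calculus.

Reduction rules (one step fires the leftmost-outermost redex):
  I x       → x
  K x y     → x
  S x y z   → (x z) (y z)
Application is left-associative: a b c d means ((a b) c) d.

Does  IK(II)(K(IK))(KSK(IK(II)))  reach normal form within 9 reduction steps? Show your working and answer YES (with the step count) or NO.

  start: IK(II)(K(IK))(KSK(IK(II)))
  →1  K(II)(K(IK))(KSK(IK(II)))
  →2  II(KSK(IK(II)))
  →3  I(KSK(IK(II)))
  →4  KSK(IK(II))
  →5  S(IK(II))
  →6  S(K(II))
  →7  S(KI)

Answer: YES — reaches normal form S(KI) in 7 ≤ 9 steps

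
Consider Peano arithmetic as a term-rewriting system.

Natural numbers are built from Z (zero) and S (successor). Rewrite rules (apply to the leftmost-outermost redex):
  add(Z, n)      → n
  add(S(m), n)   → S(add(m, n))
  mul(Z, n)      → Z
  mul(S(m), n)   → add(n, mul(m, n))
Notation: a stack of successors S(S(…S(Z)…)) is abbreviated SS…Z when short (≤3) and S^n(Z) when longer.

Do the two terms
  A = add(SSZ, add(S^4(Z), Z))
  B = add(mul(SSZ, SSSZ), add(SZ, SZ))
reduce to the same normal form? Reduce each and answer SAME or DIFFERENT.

Term A:
  start: add(SSZ, add(S^4(Z), Z))
  [1] S(add(SZ, add(S^4(Z), Z)))
  [2] S(S(add(Z, add(S^4(Z), Z))))
  [3] S(S(add(S^4(Z), Z)))
  [4] S(S(S(add(SSSZ, Z))))
  [5] S(S(S(S(add(SSZ, Z)))))
  [6] S(S(S(S(S(add(SZ, Z))))))
  [7] S(S(S(S(S(S(add(Z, Z)))))))
  [8] S^6(Z)

Term B:
  start: add(mul(SSZ, SSSZ), add(SZ, SZ))
  [1] add(add(SSSZ, mul(SZ, SSSZ)), add(SZ, SZ))
  [2] add(S(add(SSZ, mul(SZ, SSSZ))), add(SZ, SZ))
  [3] S(add(add(SSZ, mul(SZ, SSSZ)), add(SZ, SZ)))
  [4] S(add(S(add(SZ, mul(SZ, SSSZ))), add(SZ, SZ)))
  [5] S(S(add(add(SZ, mul(SZ, SSSZ)), add(SZ, SZ))))
  [6] S(S(add(S(add(Z, mul(SZ, SSSZ))), add(SZ, SZ))))
  [7] S(S(S(add(add(Z, mul(SZ, SSSZ)), add(SZ, SZ)))))
  [8] S(S(S(add(mul(SZ, SSSZ), add(SZ, SZ)))))
  [9] S(S(S(add(add(SSSZ, mul(Z, SSSZ)), add(SZ, SZ)))))
  [10] S(S(S(add(S(add(SSZ, mul(Z, SSSZ))), add(SZ, SZ)))))
  [11] S(S(S(S(add(add(SSZ, mul(Z, SSSZ)), add(SZ, SZ))))))
  [12] S(S(S(S(add(S(add(SZ, mul(Z, SSSZ))), add(SZ, SZ))))))
  [13] S(S(S(S(S(add(add(SZ, mul(Z, SSSZ)), add(SZ, SZ)))))))
  [14] S(S(S(S(S(add(S(add(Z, mul(Z, SSSZ))), add(SZ, SZ)))))))
  [15] S(S(S(S(S(S(add(add(Z, mul(Z, SSSZ)), add(SZ, SZ))))))))
  [16] S(S(S(S(S(S(add(mul(Z, SSSZ), add(SZ, SZ))))))))
  [17] S(S(S(S(S(S(add(Z, add(SZ, SZ))))))))
  [18] S(S(S(S(S(S(add(SZ, SZ)))))))
  [19] S(S(S(S(S(S(S(add(Z, SZ))))))))
  [20] S^8(Z)

Answer: DIFFERENT — A ⇓ S^6(Z), B ⇓ S^8(Z)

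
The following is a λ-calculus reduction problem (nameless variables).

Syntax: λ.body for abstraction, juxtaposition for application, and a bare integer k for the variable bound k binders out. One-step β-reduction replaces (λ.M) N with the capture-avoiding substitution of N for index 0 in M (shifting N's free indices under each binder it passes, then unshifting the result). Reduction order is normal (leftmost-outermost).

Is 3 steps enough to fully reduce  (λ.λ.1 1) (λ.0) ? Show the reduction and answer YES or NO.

Answer: YES — reaches normal form λ.λ.0 in 2 ≤ 3 steps

Derivation:
  start: (λ.λ.1 1) (λ.0)
  →1  λ.(λ.0) (λ.0)
  →2  λ.λ.0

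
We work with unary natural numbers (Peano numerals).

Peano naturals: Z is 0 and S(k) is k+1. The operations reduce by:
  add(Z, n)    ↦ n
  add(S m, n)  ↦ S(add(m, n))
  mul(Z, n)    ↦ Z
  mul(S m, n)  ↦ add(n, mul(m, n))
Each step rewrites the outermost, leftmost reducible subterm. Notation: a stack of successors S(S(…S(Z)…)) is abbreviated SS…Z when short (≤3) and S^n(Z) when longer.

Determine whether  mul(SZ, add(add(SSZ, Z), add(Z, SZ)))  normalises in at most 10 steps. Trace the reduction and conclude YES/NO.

Answer: NO — after 10 steps the term is S(S(add(SZ, mul(Z, add(add(SSZ, Z), add(Z, SZ)))))), not yet normal

Derivation:
  start: mul(SZ, add(add(SSZ, Z), add(Z, SZ)))
  [1] add(add(add(SSZ, Z), add(Z, SZ)), mul(Z, add(add(SSZ, Z), add(Z, SZ))))
  [2] add(add(S(add(SZ, Z)), add(Z, SZ)), mul(Z, add(add(SSZ, Z), add(Z, SZ))))
  [3] add(S(add(add(SZ, Z), add(Z, SZ))), mul(Z, add(add(SSZ, Z), add(Z, SZ))))
  [4] S(add(add(add(SZ, Z), add(Z, SZ)), mul(Z, add(add(SSZ, Z), add(Z, SZ)))))
  [5] S(add(add(S(add(Z, Z)), add(Z, SZ)), mul(Z, add(add(SSZ, Z), add(Z, SZ)))))
  [6] S(add(S(add(add(Z, Z), add(Z, SZ))), mul(Z, add(add(SSZ, Z), add(Z, SZ)))))
  [7] S(S(add(add(add(Z, Z), add(Z, SZ)), mul(Z, add(add(SSZ, Z), add(Z, SZ))))))
  [8] S(S(add(add(Z, add(Z, SZ)), mul(Z, add(add(SSZ, Z), add(Z, SZ))))))
  [9] S(S(add(add(Z, SZ), mul(Z, add(add(SSZ, Z), add(Z, SZ))))))
  [10] S(S(add(SZ, mul(Z, add(add(SSZ, Z), add(Z, SZ))))))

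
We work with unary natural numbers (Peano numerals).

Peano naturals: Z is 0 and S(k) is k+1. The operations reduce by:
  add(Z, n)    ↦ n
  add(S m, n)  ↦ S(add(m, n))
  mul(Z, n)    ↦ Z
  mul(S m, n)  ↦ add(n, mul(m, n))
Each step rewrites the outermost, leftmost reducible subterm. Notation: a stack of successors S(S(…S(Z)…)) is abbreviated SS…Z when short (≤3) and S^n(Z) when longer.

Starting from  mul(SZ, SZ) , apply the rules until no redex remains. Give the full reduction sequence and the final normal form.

Answer: normal form = SZ  (in 4 steps)

Derivation:
  start: mul(SZ, SZ)
  [1] add(SZ, mul(Z, SZ))
  [2] S(add(Z, mul(Z, SZ)))
  [3] S(mul(Z, SZ))
  [4] SZ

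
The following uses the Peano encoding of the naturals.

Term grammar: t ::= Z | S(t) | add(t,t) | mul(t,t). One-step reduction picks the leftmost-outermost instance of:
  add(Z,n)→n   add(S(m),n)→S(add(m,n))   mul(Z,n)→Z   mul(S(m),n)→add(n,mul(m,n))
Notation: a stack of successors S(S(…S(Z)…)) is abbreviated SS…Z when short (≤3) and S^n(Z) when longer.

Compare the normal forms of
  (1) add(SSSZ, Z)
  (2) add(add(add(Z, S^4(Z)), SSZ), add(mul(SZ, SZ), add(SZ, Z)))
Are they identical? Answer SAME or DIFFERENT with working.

Term A:
  start: add(SSSZ, Z)
  step 1: S(add(SSZ, Z))
  step 2: S(S(add(SZ, Z)))
  step 3: S(S(S(add(Z, Z))))
  step 4: SSSZ

Term B:
  start: add(add(add(Z, S^4(Z)), SSZ), add(mul(SZ, SZ), add(SZ, Z)))
  step 1: add(add(S^4(Z), SSZ), add(mul(SZ, SZ), add(SZ, Z)))
  step 2: add(S(add(SSSZ, SSZ)), add(mul(SZ, SZ), add(SZ, Z)))
  step 3: S(add(add(SSSZ, SSZ), add(mul(SZ, SZ), add(SZ, Z))))
  step 4: S(add(S(add(SSZ, SSZ)), add(mul(SZ, SZ), add(SZ, Z))))
  step 5: S(S(add(add(SSZ, SSZ), add(mul(SZ, SZ), add(SZ, Z)))))
  step 6: S(S(add(S(add(SZ, SSZ)), add(mul(SZ, SZ), add(SZ, Z)))))
  step 7: S(S(S(add(add(SZ, SSZ), add(mul(SZ, SZ), add(SZ, Z))))))
  step 8: S(S(S(add(S(add(Z, SSZ)), add(mul(SZ, SZ), add(SZ, Z))))))
  step 9: S(S(S(S(add(add(Z, SSZ), add(mul(SZ, SZ), add(SZ, Z)))))))
  step 10: S(S(S(S(add(SSZ, add(mul(SZ, SZ), add(SZ, Z)))))))
  step 11: S(S(S(S(S(add(SZ, add(mul(SZ, SZ), add(SZ, Z))))))))
  step 12: S(S(S(S(S(S(add(Z, add(mul(SZ, SZ), add(SZ, Z)))))))))
  step 13: S(S(S(S(S(S(add(mul(SZ, SZ), add(SZ, Z))))))))
  step 14: S(S(S(S(S(S(add(add(SZ, mul(Z, SZ)), add(SZ, Z))))))))
  step 15: S(S(S(S(S(S(add(S(add(Z, mul(Z, SZ))), add(SZ, Z))))))))
  step 16: S(S(S(S(S(S(S(add(add(Z, mul(Z, SZ)), add(SZ, Z)))))))))
  step 17: S(S(S(S(S(S(S(add(mul(Z, SZ), add(SZ, Z)))))))))
  step 18: S(S(S(S(S(S(S(add(Z, add(SZ, Z)))))))))
  step 19: S(S(S(S(S(S(S(add(SZ, Z))))))))
  step 20: S(S(S(S(S(S(S(S(add(Z, Z)))))))))
  step 21: S^8(Z)

Answer: DIFFERENT — A ⇓ SSSZ, B ⇓ S^8(Z)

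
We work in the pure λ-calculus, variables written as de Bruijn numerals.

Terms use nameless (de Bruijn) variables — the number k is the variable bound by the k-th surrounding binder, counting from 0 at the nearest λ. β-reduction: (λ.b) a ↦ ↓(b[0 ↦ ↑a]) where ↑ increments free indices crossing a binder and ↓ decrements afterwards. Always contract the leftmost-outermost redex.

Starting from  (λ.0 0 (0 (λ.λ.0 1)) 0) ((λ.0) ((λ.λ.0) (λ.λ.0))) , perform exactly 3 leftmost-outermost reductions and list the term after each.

Answer: after 3 steps: (λ.0) ((λ.0) ((λ.λ.0) (λ.λ.0))) ((λ.0) ((λ.λ.0) (λ.λ.0)) (λ.λ.0 1)) ((λ.0) ((λ.λ.0) (λ.λ.0)))

Derivation:
  start: (λ.0 0 (0 (λ.λ.0 1)) 0) ((λ.0) ((λ.λ.0) (λ.λ.0)))
  [1] (λ.0) ((λ.λ.0) (λ.λ.0)) ((λ.0) ((λ.λ.0) (λ.λ.0))) ((λ.0) ((λ.λ.0) (λ.λ.0)) (λ.λ.0 1)) ((λ.0) ((λ.λ.0) (λ.λ.0)))
  [2] (λ.λ.0) (λ.λ.0) ((λ.0) ((λ.λ.0) (λ.λ.0))) ((λ.0) ((λ.λ.0) (λ.λ.0)) (λ.λ.0 1)) ((λ.0) ((λ.λ.0) (λ.λ.0)))
  [3] (λ.0) ((λ.0) ((λ.λ.0) (λ.λ.0))) ((λ.0) ((λ.λ.0) (λ.λ.0)) (λ.λ.0 1)) ((λ.0) ((λ.λ.0) (λ.λ.0)))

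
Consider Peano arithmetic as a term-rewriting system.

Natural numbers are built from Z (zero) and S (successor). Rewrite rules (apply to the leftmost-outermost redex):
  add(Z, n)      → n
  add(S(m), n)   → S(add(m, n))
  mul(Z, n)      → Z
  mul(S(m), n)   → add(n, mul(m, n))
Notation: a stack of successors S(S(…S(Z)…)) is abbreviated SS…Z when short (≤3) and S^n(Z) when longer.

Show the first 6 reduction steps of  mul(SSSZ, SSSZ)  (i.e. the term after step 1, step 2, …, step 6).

Answer: after 6 steps: S(S(S(add(SSSZ, mul(SZ, SSSZ)))))

Working:
  start: mul(SSSZ, SSSZ)
  step 1: add(SSSZ, mul(SSZ, SSSZ))
  step 2: S(add(SSZ, mul(SSZ, SSSZ)))
  step 3: S(S(add(SZ, mul(SSZ, SSSZ))))
  step 4: S(S(S(add(Z, mul(SSZ, SSSZ)))))
  step 5: S(S(S(mul(SSZ, SSSZ))))
  step 6: S(S(S(add(SSSZ, mul(SZ, SSSZ)))))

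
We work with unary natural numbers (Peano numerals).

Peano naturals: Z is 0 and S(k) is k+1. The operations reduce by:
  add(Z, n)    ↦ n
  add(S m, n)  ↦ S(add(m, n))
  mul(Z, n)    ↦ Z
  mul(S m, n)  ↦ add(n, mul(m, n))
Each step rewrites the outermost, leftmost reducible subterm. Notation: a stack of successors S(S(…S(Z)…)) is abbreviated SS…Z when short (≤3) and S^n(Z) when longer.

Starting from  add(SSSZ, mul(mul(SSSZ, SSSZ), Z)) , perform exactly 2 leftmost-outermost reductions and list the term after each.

  start: add(SSSZ, mul(mul(SSSZ, SSSZ), Z))
  [1] S(add(SSZ, mul(mul(SSSZ, SSSZ), Z)))
  [2] S(S(add(SZ, mul(mul(SSSZ, SSSZ), Z))))

Answer: after 2 steps: S(S(add(SZ, mul(mul(SSSZ, SSSZ), Z))))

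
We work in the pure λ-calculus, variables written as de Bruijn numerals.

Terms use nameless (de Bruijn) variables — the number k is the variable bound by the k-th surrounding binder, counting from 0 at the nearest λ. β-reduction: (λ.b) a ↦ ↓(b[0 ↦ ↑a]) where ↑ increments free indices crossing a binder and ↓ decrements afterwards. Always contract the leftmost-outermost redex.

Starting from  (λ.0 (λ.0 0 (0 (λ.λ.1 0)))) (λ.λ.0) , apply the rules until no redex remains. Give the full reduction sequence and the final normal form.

Answer: normal form = λ.0  (in 2 steps)

Reduction:
  start: (λ.0 (λ.0 0 (0 (λ.λ.1 0)))) (λ.λ.0)
  →1  (λ.λ.0) (λ.0 0 (0 (λ.λ.1 0)))
  →2  λ.0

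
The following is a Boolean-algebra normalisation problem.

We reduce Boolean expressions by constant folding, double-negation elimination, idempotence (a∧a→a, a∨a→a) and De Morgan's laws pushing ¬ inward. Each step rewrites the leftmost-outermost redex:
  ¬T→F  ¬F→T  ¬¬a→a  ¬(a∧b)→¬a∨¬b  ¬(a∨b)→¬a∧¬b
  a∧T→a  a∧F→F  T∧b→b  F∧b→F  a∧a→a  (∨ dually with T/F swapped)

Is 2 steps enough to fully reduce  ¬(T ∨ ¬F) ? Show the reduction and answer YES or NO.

Answer: NO — after 2 steps the term is F ∧ ¬¬F, not yet normal

Working:
  start: ¬(T ∨ ¬F)
  step 1: ¬T ∧ ¬¬F
  step 2: F ∧ ¬¬F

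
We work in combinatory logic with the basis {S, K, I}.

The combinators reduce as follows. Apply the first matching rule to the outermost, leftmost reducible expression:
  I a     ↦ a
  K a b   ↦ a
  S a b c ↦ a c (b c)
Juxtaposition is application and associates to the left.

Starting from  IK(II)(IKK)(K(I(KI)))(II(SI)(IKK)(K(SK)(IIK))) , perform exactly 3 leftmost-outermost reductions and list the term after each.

  start: IK(II)(IKK)(K(I(KI)))(II(SI)(IKK)(K(SK)(IIK)))
  step 1: K(II)(IKK)(K(I(KI)))(II(SI)(IKK)(K(SK)(IIK)))
  step 2: II(K(I(KI)))(II(SI)(IKK)(K(SK)(IIK)))
  step 3: I(K(I(KI)))(II(SI)(IKK)(K(SK)(IIK)))

Answer: after 3 steps: I(K(I(KI)))(II(SI)(IKK)(K(SK)(IIK)))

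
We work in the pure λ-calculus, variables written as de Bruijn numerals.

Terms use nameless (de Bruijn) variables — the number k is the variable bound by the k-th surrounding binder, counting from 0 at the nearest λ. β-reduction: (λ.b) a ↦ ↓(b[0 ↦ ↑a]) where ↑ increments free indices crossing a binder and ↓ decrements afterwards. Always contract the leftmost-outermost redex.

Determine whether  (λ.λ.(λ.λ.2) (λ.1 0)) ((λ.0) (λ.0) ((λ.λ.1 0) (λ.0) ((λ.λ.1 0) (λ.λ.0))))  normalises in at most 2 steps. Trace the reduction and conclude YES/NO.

  start: (λ.λ.(λ.λ.2) (λ.1 0)) ((λ.0) (λ.0) ((λ.λ.1 0) (λ.0) ((λ.λ.1 0) (λ.λ.0))))
  step 1: λ.(λ.λ.2) (λ.1 0)
  step 2: λ.λ.1

Answer: YES — reaches normal form λ.λ.1 in 2 ≤ 2 steps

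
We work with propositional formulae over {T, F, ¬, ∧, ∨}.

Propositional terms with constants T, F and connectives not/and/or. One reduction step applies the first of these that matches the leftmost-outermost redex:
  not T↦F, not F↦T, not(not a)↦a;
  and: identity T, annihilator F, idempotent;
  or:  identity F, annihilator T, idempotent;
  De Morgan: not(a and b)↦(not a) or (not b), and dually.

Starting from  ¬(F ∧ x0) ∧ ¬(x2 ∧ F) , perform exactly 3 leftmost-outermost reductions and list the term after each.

  start: ¬(F ∧ x0) ∧ ¬(x2 ∧ F)
  step 1: (¬F ∨ ¬x0) ∧ ¬(x2 ∧ F)
  step 2: (T ∨ ¬x0) ∧ ¬(x2 ∧ F)
  step 3: T ∧ ¬(x2 ∧ F)

Answer: after 3 steps: T ∧ ¬(x2 ∧ F)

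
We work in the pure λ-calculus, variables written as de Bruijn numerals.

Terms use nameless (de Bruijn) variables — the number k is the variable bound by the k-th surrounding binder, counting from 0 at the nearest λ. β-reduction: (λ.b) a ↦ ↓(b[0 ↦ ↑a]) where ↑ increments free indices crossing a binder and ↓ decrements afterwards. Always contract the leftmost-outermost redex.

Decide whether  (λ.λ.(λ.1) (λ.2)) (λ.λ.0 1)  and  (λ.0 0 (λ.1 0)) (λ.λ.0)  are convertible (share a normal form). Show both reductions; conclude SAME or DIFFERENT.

Term A:
  start: (λ.λ.(λ.1) (λ.2)) (λ.λ.0 1)
  step 1: λ.(λ.1) (λ.λ.λ.0 1)
  step 2: λ.0

Term B:
  start: (λ.0 0 (λ.1 0)) (λ.λ.0)
  step 1: (λ.λ.0) (λ.λ.0) (λ.(λ.λ.0) 0)
  step 2: (λ.0) (λ.(λ.λ.0) 0)
  step 3: λ.(λ.λ.0) 0
  step 4: λ.λ.0

Answer: DIFFERENT — A ⇓ λ.0, B ⇓ λ.λ.0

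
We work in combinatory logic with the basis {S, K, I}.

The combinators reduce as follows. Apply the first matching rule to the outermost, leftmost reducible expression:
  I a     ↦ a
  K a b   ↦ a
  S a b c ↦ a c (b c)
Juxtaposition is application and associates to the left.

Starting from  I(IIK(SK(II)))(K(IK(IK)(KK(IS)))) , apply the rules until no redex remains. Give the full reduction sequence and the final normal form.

Answer: normal form = SKI  (in 5 steps)

Reduction:
  start: I(IIK(SK(II)))(K(IK(IK)(KK(IS))))
  →1  IIK(SK(II))(K(IK(IK)(KK(IS))))
  →2  IK(SK(II))(K(IK(IK)(KK(IS))))
  →3  K(SK(II))(K(IK(IK)(KK(IS))))
  →4  SK(II)
  →5  SKI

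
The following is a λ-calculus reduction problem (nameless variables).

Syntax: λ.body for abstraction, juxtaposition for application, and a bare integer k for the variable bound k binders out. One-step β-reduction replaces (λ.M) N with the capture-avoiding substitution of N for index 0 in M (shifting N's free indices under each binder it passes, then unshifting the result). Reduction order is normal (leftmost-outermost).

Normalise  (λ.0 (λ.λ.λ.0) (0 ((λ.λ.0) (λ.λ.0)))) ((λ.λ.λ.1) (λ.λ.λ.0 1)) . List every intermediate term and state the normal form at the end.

  start: (λ.0 (λ.λ.λ.0) (0 ((λ.λ.0) (λ.λ.0)))) ((λ.λ.λ.1) (λ.λ.λ.0 1))
  step 1: (λ.λ.λ.1) (λ.λ.λ.0 1) (λ.λ.λ.0) ((λ.λ.λ.1) (λ.λ.λ.0 1) ((λ.λ.0) (λ.λ.0)))
  step 2: (λ.λ.1) (λ.λ.λ.0) ((λ.λ.λ.1) (λ.λ.λ.0 1) ((λ.λ.0) (λ.λ.0)))
  step 3: (λ.λ.λ.λ.0) ((λ.λ.λ.1) (λ.λ.λ.0 1) ((λ.λ.0) (λ.λ.0)))
  step 4: λ.λ.λ.0

Answer: normal form = λ.λ.λ.0  (in 4 steps)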